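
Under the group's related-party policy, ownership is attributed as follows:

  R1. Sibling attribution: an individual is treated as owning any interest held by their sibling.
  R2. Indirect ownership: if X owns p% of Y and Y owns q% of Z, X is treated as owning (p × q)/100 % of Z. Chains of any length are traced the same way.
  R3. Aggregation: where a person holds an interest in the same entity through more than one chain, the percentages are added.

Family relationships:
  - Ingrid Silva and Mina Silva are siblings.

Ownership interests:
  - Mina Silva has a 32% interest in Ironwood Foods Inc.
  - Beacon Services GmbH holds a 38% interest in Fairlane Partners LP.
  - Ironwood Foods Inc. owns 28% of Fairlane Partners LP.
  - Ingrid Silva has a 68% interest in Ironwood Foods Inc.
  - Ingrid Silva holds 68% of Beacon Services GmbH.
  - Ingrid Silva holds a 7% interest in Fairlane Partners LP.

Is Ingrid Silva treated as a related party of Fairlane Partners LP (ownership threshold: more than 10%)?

By sibling attribution (R1), Ingrid Silva is treated as also owning Mina Silva's interest in Ironwood Foods Inc, giving 68% + 32% = 100%.
Chain via Ironwood Foods Inc. (R2): 100% × 28% = 28% of Fairlane Partners LP.
Chain via Beacon Services GmbH (R2): 68% × 38% = 25.84% of Fairlane Partners LP.
Direct interest in Fairlane Partners LP: 7%.
Aggregating (R3): 28% + 25.84% + 7% = 60.84%.
60.84% exceeds the 10% threshold, so Ingrid is a related party to Fairlane Partners LP.

Yes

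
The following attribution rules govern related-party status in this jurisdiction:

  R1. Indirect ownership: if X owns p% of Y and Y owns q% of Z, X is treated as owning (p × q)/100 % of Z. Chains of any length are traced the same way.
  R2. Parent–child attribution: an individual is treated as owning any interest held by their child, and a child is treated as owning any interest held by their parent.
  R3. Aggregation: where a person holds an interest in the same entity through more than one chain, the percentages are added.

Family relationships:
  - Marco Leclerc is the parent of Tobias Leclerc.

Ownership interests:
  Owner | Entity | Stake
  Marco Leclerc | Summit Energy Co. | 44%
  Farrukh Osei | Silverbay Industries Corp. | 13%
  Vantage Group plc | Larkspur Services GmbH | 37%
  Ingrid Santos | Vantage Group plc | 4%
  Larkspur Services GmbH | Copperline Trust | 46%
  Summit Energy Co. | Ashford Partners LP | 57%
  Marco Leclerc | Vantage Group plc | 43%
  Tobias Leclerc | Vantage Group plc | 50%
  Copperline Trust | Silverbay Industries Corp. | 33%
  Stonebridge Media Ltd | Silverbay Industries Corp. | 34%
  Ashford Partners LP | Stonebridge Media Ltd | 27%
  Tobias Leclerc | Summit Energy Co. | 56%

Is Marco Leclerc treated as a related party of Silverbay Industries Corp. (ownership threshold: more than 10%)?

Yes

By parent–child attribution (R2), Marco Leclerc is treated as also owning Tobias Leclerc's interest in Vantage Group plc, giving 43% + 50% = 93%.
By parent–child attribution (R2), Marco Leclerc is treated as also owning Tobias Leclerc's interest in Summit Energy Co, giving 44% + 56% = 100%.
Chain via Vantage Group plc → Larkspur Services GmbH → Copperline Trust (R1): 93% × 37% × 46% × 33% = 5.223438% of Silverbay Industries Corp.
Chain via Summit Energy Co. → Ashford Partners LP → Stonebridge Media Ltd (R1): 100% × 57% × 27% × 34% = 5.2326% of Silverbay Industries Corp.
Aggregating (R3): 5.223438% + 5.2326% = 10.456038%.
10.456038% exceeds the 10% threshold, so Marco is a related party to Silverbay Industries Corp.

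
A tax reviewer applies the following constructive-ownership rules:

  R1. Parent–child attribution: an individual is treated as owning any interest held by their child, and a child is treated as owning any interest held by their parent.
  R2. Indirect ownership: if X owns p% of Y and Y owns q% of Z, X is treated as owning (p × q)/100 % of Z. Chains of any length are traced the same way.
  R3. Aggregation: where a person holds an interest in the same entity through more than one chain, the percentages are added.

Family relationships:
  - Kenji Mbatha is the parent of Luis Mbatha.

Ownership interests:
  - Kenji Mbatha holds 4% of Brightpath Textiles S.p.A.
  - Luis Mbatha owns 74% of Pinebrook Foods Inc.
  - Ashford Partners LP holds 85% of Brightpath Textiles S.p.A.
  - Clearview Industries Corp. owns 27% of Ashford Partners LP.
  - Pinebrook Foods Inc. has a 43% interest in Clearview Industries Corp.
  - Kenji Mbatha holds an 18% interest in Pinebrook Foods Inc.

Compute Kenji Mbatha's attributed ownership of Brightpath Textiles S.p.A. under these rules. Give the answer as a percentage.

By parent–child attribution (R1), Kenji Mbatha is treated as also owning Luis Mbatha's interest in Pinebrook Foods Inc, giving 18% + 74% = 92%.
Chain via Pinebrook Foods Inc. → Clearview Industries Corp. → Ashford Partners LP (R2): 92% × 43% × 27% × 85% = 9.07902% of Brightpath Textiles S.p.A.
Direct interest in Brightpath Textiles S.p.A: 4%.
Aggregating (R3): 9.07902% + 4% = 13.07902%.

13.07902%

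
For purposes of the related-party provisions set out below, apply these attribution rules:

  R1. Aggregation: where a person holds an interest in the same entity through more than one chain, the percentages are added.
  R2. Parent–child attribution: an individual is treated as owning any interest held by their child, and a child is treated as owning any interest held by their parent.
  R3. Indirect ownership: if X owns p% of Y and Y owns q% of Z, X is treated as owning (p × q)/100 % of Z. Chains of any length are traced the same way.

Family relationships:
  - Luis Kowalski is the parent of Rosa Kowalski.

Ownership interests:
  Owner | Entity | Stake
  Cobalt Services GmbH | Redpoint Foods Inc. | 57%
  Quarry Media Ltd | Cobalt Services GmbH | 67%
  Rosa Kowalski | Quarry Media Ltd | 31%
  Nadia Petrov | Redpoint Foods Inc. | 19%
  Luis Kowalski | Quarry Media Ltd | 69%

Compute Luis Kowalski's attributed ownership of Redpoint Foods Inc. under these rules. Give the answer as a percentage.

38.19%

By parent–child attribution (R2), Luis Kowalski is treated as also owning Rosa Kowalski's interest in Quarry Media Ltd, giving 69% + 31% = 100%.
Chain via Quarry Media Ltd → Cobalt Services GmbH (R3): 100% × 67% × 57% = 38.19% of Redpoint Foods Inc.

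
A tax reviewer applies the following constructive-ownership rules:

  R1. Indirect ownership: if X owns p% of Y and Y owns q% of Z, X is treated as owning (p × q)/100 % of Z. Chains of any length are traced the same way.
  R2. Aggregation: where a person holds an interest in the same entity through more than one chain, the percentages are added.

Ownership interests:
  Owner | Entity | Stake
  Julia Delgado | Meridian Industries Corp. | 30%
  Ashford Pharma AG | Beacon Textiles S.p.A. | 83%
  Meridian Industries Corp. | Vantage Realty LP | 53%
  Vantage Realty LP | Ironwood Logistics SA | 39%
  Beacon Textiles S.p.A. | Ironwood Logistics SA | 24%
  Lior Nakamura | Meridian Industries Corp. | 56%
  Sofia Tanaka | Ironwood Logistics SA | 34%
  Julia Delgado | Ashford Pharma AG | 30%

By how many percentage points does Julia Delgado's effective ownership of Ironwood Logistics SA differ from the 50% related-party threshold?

Chain via Ashford Pharma AG → Beacon Textiles S.p.A. (R1): 30% × 83% × 24% = 5.976% of Ironwood Logistics SA.
Chain via Meridian Industries Corp. → Vantage Realty LP (R1): 30% × 53% × 39% = 6.201% of Ironwood Logistics SA.
Aggregating (R2): 5.976% + 6.201% = 12.177%.
12.177% falls short of the 50% threshold by 37.823 percentage points.

37.823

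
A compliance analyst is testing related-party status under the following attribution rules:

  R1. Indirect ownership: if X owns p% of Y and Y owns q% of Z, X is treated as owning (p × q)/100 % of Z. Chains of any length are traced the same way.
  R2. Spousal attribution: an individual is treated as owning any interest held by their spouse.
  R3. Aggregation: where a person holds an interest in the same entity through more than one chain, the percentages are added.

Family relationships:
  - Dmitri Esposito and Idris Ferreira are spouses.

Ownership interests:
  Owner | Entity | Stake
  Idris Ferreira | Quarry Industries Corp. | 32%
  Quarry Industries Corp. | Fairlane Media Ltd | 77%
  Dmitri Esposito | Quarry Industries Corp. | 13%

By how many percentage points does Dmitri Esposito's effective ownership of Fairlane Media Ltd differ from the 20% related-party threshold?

14.65

By spousal attribution (R2), Dmitri Esposito is treated as also owning Idris Ferreira's interest in Quarry Industries Corp, giving 13% + 32% = 45%.
Chain via Quarry Industries Corp. (R1): 45% × 77% = 34.65% of Fairlane Media Ltd.
34.65% exceeds the 20% threshold by 14.65 percentage points.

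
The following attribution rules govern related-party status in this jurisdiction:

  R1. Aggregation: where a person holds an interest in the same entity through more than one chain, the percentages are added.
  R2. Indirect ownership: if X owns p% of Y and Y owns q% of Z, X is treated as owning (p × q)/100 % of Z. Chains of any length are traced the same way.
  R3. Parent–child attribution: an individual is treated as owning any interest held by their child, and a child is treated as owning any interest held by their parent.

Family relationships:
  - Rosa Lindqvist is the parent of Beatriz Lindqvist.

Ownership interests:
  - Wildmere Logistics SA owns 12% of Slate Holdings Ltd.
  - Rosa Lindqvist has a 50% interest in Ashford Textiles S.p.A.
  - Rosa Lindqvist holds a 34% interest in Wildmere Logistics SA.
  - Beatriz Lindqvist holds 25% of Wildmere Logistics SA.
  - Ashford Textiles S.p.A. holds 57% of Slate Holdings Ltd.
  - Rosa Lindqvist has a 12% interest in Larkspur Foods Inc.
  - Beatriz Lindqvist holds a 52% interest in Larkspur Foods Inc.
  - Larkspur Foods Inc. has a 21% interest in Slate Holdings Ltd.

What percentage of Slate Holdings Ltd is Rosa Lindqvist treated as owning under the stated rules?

49.02%

By parent–child attribution (R3), Rosa Lindqvist is treated as also owning Beatriz Lindqvist's interest in Larkspur Foods Inc, giving 12% + 52% = 64%.
By parent–child attribution (R3), Rosa Lindqvist is treated as also owning Beatriz Lindqvist's interest in Wildmere Logistics SA, giving 34% + 25% = 59%.
Chain via Ashford Textiles S.p.A. (R2): 50% × 57% = 28.5% of Slate Holdings Ltd.
Chain via Larkspur Foods Inc. (R2): 64% × 21% = 13.44% of Slate Holdings Ltd.
Chain via Wildmere Logistics SA (R2): 59% × 12% = 7.08% of Slate Holdings Ltd.
Aggregating (R1): 28.5% + 13.44% + 7.08% = 49.02%.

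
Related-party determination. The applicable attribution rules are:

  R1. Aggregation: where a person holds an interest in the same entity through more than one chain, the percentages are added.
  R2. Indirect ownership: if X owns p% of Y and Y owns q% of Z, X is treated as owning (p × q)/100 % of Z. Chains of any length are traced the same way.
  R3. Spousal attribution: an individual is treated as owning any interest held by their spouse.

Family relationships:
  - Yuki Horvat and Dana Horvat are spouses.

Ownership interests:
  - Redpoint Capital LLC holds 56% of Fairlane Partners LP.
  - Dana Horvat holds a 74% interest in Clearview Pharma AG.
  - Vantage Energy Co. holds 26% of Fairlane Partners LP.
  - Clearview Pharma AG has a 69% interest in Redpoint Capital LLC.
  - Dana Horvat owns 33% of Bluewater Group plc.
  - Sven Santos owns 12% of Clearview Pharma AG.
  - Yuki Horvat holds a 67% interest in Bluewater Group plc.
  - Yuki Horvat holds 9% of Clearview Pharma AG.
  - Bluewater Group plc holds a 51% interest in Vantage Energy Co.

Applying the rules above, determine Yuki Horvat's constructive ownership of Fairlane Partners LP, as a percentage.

By spousal attribution (R3), Yuki Horvat is treated as also owning Dana Horvat's interest in Clearview Pharma AG, giving 9% + 74% = 83%.
By spousal attribution (R3), Yuki Horvat is treated as also owning Dana Horvat's interest in Bluewater Group plc, giving 67% + 33% = 100%.
Chain via Clearview Pharma AG → Redpoint Capital LLC (R2): 83% × 69% × 56% = 32.0712% of Fairlane Partners LP.
Chain via Bluewater Group plc → Vantage Energy Co. (R2): 100% × 51% × 26% = 13.26% of Fairlane Partners LP.
Aggregating (R1): 32.0712% + 13.26% = 45.3312%.

45.3312%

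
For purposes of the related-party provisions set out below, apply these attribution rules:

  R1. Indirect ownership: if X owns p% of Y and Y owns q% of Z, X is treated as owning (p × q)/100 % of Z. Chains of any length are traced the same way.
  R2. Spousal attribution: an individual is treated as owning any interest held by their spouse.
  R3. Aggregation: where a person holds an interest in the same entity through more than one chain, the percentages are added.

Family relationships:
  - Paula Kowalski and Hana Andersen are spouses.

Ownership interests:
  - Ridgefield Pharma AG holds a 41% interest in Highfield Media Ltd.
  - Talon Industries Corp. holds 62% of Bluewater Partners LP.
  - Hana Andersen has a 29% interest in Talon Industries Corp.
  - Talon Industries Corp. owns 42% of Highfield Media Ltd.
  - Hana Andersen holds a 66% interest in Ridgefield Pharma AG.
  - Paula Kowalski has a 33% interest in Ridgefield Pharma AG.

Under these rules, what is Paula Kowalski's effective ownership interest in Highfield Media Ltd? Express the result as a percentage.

By spousal attribution (R2), Paula Kowalski is treated as also owning Hana Andersen's interest in Ridgefield Pharma AG, giving 33% + 66% = 99%.
By spousal attribution (R2), Paula Kowalski is treated as owning Hana Andersen's 29% interest in Talon Industries Corp.
Chain via Ridgefield Pharma AG (R1): 99% × 41% = 40.59% of Highfield Media Ltd.
Chain via Talon Industries Corp. (R1): 29% × 42% = 12.18% of Highfield Media Ltd.
Aggregating (R3): 40.59% + 12.18% = 52.77%.

52.77%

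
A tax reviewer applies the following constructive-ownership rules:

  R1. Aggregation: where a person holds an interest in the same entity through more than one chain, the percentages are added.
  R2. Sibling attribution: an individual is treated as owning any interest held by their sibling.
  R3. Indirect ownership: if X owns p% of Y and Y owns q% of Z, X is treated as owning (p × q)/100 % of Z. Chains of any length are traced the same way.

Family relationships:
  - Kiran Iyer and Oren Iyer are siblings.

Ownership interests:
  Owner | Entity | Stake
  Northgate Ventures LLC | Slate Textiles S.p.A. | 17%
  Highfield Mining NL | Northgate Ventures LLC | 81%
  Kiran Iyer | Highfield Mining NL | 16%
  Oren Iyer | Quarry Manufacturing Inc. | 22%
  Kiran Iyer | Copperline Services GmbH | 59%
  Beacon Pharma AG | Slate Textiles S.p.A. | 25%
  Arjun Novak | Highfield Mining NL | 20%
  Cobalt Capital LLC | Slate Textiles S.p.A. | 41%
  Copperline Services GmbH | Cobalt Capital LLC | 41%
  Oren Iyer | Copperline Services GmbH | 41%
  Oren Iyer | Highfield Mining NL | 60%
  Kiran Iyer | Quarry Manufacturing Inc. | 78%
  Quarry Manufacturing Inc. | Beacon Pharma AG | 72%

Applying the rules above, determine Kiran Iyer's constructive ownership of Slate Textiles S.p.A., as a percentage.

45.2752%

By sibling attribution (R2), Kiran Iyer is treated as also owning Oren Iyer's interest in Highfield Mining NL, giving 16% + 60% = 76%.
By sibling attribution (R2), Kiran Iyer is treated as also owning Oren Iyer's interest in Quarry Manufacturing Inc, giving 78% + 22% = 100%.
By sibling attribution (R2), Kiran Iyer is treated as also owning Oren Iyer's interest in Copperline Services GmbH, giving 59% + 41% = 100%.
Chain via Highfield Mining NL → Northgate Ventures LLC (R3): 76% × 81% × 17% = 10.4652% of Slate Textiles S.p.A.
Chain via Quarry Manufacturing Inc. → Beacon Pharma AG (R3): 100% × 72% × 25% = 18% of Slate Textiles S.p.A.
Chain via Copperline Services GmbH → Cobalt Capital LLC (R3): 100% × 41% × 41% = 16.81% of Slate Textiles S.p.A.
Aggregating (R1): 10.4652% + 18% + 16.81% = 45.2752%.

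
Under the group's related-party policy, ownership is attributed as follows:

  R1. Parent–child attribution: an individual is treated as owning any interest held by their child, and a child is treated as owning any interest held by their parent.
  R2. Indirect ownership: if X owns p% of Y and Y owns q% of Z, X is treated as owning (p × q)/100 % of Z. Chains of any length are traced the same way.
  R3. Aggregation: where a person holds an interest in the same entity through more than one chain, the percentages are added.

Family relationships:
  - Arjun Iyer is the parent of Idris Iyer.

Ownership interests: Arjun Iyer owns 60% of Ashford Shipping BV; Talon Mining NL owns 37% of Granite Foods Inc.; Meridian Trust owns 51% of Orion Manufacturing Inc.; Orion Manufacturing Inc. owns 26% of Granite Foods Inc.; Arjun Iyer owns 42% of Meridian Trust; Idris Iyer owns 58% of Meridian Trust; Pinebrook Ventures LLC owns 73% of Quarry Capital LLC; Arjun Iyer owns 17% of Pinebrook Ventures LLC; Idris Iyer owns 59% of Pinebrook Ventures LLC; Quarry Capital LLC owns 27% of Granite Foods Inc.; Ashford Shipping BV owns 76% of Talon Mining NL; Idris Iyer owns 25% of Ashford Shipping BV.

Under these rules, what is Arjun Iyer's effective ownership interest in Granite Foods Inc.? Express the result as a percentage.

52.1416%

By parent–child attribution (R1), Arjun Iyer is treated as also owning Idris Iyer's interest in Ashford Shipping BV, giving 60% + 25% = 85%.
By parent–child attribution (R1), Arjun Iyer is treated as also owning Idris Iyer's interest in Meridian Trust, giving 42% + 58% = 100%.
By parent–child attribution (R1), Arjun Iyer is treated as also owning Idris Iyer's interest in Pinebrook Ventures LLC, giving 17% + 59% = 76%.
Chain via Ashford Shipping BV → Talon Mining NL (R2): 85% × 76% × 37% = 23.902% of Granite Foods Inc.
Chain via Meridian Trust → Orion Manufacturing Inc. (R2): 100% × 51% × 26% = 13.26% of Granite Foods Inc.
Chain via Pinebrook Ventures LLC → Quarry Capital LLC (R2): 76% × 73% × 27% = 14.9796% of Granite Foods Inc.
Aggregating (R3): 23.902% + 13.26% + 14.9796% = 52.1416%.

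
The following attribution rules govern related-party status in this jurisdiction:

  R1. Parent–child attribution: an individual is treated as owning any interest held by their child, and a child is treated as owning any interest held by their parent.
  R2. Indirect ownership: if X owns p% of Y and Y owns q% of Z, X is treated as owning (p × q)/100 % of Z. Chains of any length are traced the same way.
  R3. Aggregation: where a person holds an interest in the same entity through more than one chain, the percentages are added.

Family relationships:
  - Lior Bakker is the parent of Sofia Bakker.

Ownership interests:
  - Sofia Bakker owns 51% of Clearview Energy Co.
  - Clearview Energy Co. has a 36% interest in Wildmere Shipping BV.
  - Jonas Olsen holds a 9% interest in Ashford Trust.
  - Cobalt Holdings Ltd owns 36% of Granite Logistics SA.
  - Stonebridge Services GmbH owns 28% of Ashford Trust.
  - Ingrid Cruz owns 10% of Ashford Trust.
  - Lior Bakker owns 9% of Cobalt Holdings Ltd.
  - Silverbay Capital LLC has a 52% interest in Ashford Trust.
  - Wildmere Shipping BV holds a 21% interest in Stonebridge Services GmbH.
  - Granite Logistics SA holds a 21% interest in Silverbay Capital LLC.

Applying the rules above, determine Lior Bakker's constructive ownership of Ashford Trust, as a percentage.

By parent–child attribution (R1), Lior Bakker is treated as owning Sofia Bakker's 51% interest in Clearview Energy Co.
Chain via Cobalt Holdings Ltd → Granite Logistics SA → Silverbay Capital LLC (R2): 9% × 36% × 21% × 52% = 0.353808% of Ashford Trust.
Chain via Clearview Energy Co. → Wildmere Shipping BV → Stonebridge Services GmbH (R2): 51% × 36% × 21% × 28% = 1.079568% of Ashford Trust.
Aggregating (R3): 0.353808% + 1.079568% = 1.433376%.

1.433376%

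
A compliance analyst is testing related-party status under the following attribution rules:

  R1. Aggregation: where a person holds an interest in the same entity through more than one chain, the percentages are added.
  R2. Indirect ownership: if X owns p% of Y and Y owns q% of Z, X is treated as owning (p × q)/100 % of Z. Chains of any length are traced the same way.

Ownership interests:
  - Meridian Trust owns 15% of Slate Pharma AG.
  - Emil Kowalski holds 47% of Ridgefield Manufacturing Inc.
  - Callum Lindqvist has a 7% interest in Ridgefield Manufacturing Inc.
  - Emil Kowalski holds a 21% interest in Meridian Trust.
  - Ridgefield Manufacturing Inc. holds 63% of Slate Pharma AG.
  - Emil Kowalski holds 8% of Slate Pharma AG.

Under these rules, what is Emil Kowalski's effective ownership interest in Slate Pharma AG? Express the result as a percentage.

Chain via Meridian Trust (R2): 21% × 15% = 3.15% of Slate Pharma AG.
Chain via Ridgefield Manufacturing Inc. (R2): 47% × 63% = 29.61% of Slate Pharma AG.
Direct interest in Slate Pharma AG: 8%.
Aggregating (R1): 3.15% + 29.61% + 8% = 40.76%.

40.76%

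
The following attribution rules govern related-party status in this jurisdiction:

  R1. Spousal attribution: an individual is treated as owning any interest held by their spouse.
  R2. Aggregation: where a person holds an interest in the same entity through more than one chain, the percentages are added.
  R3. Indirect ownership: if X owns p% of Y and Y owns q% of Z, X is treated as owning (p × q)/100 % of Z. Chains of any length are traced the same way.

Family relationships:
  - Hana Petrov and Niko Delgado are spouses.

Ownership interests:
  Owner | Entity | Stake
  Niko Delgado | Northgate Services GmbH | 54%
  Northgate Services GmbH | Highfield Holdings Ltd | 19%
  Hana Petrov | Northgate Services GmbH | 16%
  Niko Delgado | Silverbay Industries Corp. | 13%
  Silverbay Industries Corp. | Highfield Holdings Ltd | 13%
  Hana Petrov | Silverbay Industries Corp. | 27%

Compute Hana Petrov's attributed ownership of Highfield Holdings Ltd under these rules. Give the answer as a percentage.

By spousal attribution (R1), Hana Petrov is treated as also owning Niko Delgado's interest in Silverbay Industries Corp, giving 27% + 13% = 40%.
By spousal attribution (R1), Hana Petrov is treated as also owning Niko Delgado's interest in Northgate Services GmbH, giving 16% + 54% = 70%.
Chain via Silverbay Industries Corp. (R3): 40% × 13% = 5.2% of Highfield Holdings Ltd.
Chain via Northgate Services GmbH (R3): 70% × 19% = 13.3% of Highfield Holdings Ltd.
Aggregating (R2): 5.2% + 13.3% = 18.5%.

18.5%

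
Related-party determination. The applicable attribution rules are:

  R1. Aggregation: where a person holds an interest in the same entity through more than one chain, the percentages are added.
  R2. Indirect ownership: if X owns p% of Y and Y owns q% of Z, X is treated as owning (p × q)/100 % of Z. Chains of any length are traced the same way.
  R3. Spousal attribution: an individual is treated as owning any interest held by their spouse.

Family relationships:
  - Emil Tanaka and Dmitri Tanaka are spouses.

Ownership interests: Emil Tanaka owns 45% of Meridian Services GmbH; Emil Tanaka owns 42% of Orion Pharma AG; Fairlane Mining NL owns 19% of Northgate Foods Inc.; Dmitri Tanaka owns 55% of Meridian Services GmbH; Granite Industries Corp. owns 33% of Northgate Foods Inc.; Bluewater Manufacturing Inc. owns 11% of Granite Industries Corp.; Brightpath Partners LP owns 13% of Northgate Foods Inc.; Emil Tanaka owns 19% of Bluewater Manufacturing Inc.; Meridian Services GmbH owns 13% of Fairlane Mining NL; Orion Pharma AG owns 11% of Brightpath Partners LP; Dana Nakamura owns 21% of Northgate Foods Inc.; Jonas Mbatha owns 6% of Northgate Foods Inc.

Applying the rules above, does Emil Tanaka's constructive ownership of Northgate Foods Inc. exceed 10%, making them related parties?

No

By spousal attribution (R3), Emil Tanaka is treated as also owning Dmitri Tanaka's interest in Meridian Services GmbH, giving 45% + 55% = 100%.
Chain via Meridian Services GmbH → Fairlane Mining NL (R2): 100% × 13% × 19% = 2.47% of Northgate Foods Inc.
Chain via Orion Pharma AG → Brightpath Partners LP (R2): 42% × 11% × 13% = 0.6006% of Northgate Foods Inc.
Chain via Bluewater Manufacturing Inc. → Granite Industries Corp. (R2): 19% × 11% × 33% = 0.6897% of Northgate Foods Inc.
Aggregating (R1): 2.47% + 0.6006% + 0.6897% = 3.7603%.
3.7603% does not exceed the 10% threshold, so Emil is not a related party to Northgate Foods Inc.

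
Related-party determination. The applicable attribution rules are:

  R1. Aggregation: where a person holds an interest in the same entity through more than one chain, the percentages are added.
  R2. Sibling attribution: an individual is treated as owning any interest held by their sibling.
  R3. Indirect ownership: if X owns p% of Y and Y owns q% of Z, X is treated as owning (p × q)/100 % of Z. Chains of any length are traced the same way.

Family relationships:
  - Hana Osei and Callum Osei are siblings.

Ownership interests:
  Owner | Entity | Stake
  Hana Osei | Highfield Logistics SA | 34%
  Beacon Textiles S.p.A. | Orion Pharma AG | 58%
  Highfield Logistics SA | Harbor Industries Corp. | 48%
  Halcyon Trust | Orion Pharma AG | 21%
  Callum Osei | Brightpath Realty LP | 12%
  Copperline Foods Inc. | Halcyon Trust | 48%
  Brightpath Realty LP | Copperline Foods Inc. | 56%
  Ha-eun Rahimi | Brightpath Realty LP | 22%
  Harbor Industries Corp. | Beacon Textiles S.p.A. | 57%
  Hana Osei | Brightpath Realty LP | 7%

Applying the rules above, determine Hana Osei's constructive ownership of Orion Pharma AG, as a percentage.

6.467904%

By sibling attribution (R2), Hana Osei is treated as also owning Callum Osei's interest in Brightpath Realty LP, giving 7% + 12% = 19%.
Chain via Brightpath Realty LP → Copperline Foods Inc. → Halcyon Trust (R3): 19% × 56% × 48% × 21% = 1.072512% of Orion Pharma AG.
Chain via Highfield Logistics SA → Harbor Industries Corp. → Beacon Textiles S.p.A. (R3): 34% × 48% × 57% × 58% = 5.395392% of Orion Pharma AG.
Aggregating (R1): 1.072512% + 5.395392% = 6.467904%.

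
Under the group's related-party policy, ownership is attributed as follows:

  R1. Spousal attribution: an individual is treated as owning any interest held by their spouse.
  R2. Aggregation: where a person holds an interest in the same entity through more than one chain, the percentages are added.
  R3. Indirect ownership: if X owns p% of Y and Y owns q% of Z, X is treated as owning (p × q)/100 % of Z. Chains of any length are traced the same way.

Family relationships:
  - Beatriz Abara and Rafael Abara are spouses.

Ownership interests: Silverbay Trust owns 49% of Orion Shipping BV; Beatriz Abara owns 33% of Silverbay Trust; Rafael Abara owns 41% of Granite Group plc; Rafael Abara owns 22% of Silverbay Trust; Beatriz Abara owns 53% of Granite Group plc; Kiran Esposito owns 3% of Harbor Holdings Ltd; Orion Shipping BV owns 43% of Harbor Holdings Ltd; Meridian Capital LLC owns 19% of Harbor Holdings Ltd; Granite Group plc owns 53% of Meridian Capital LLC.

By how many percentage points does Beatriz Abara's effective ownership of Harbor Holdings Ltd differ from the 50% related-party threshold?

By spousal attribution (R1), Beatriz Abara is treated as also owning Rafael Abara's interest in Silverbay Trust, giving 33% + 22% = 55%.
By spousal attribution (R1), Beatriz Abara is treated as also owning Rafael Abara's interest in Granite Group plc, giving 53% + 41% = 94%.
Chain via Silverbay Trust → Orion Shipping BV (R3): 55% × 49% × 43% = 11.5885% of Harbor Holdings Ltd.
Chain via Granite Group plc → Meridian Capital LLC (R3): 94% × 53% × 19% = 9.4658% of Harbor Holdings Ltd.
Aggregating (R2): 11.5885% + 9.4658% = 21.0543%.
21.0543% falls short of the 50% threshold by 28.9457 percentage points.

28.9457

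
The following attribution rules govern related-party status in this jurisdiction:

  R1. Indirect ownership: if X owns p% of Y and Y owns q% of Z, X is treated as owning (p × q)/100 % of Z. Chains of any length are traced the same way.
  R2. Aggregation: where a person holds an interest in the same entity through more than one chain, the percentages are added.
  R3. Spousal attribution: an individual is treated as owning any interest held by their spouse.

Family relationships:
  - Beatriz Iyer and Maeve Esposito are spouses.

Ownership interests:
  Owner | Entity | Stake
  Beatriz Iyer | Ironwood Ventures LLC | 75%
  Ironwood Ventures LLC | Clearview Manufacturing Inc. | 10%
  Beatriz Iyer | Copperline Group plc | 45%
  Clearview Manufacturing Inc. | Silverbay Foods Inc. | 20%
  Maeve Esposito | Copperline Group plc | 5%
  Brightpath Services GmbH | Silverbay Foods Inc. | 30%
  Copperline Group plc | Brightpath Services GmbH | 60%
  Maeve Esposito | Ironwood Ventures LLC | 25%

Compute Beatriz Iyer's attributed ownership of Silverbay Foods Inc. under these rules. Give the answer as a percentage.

11%

By spousal attribution (R3), Beatriz Iyer is treated as also owning Maeve Esposito's interest in Ironwood Ventures LLC, giving 75% + 25% = 100%.
By spousal attribution (R3), Beatriz Iyer is treated as also owning Maeve Esposito's interest in Copperline Group plc, giving 45% + 5% = 50%.
Chain via Ironwood Ventures LLC → Clearview Manufacturing Inc. (R1): 100% × 10% × 20% = 2% of Silverbay Foods Inc.
Chain via Copperline Group plc → Brightpath Services GmbH (R1): 50% × 60% × 30% = 9% of Silverbay Foods Inc.
Aggregating (R2): 2% + 9% = 11%.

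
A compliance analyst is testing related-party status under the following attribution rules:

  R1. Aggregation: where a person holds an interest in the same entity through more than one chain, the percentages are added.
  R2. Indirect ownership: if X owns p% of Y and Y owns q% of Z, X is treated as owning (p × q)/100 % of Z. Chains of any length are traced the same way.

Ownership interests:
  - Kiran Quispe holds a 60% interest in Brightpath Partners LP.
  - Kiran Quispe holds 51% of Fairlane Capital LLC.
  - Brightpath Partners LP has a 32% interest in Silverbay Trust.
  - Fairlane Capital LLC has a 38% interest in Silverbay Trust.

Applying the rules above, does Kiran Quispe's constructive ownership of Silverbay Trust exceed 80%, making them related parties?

No

Chain via Fairlane Capital LLC (R2): 51% × 38% = 19.38% of Silverbay Trust.
Chain via Brightpath Partners LP (R2): 60% × 32% = 19.2% of Silverbay Trust.
Aggregating (R1): 19.38% + 19.2% = 38.58%.
38.58% does not exceed the 80% threshold, so Kiran is not a related party to Silverbay Trust.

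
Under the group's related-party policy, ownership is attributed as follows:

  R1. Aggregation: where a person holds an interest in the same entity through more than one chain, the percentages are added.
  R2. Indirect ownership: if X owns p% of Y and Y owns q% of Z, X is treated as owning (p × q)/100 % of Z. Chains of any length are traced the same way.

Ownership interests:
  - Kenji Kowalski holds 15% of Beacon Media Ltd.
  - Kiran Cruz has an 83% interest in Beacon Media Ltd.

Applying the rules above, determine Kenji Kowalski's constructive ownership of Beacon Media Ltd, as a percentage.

15%

Direct interest in Beacon Media Ltd: 15%.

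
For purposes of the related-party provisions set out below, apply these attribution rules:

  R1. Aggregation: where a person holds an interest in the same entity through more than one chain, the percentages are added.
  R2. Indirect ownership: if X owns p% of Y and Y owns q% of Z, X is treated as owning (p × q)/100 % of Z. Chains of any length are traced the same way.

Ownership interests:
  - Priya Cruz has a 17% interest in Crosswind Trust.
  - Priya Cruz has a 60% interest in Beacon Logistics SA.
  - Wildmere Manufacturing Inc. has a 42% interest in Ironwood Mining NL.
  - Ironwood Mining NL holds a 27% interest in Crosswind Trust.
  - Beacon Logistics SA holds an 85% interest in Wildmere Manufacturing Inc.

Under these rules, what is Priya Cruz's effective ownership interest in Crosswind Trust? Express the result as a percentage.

22.7834%

Chain via Beacon Logistics SA → Wildmere Manufacturing Inc. → Ironwood Mining NL (R2): 60% × 85% × 42% × 27% = 5.7834% of Crosswind Trust.
Direct interest in Crosswind Trust: 17%.
Aggregating (R1): 5.7834% + 17% = 22.7834%.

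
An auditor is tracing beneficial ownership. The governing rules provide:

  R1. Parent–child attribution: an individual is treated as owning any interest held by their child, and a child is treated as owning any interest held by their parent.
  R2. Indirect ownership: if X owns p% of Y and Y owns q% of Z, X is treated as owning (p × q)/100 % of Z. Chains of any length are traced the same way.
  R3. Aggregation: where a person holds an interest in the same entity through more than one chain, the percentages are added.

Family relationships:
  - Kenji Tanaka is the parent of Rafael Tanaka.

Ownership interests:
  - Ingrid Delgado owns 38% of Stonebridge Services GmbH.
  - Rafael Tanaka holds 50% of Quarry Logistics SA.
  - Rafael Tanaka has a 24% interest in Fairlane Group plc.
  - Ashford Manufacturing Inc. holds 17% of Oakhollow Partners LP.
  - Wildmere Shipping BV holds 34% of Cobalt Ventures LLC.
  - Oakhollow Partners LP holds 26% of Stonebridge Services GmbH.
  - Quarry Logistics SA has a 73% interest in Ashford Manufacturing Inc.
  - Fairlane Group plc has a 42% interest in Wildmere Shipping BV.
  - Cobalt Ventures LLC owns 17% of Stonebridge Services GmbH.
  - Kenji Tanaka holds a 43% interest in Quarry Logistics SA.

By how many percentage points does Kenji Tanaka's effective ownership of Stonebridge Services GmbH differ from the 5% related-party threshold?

1.416638

By parent–child attribution (R1), Kenji Tanaka is treated as also owning Rafael Tanaka's interest in Quarry Logistics SA, giving 43% + 50% = 93%.
By parent–child attribution (R1), Kenji Tanaka is treated as owning Rafael Tanaka's 24% interest in Fairlane Group plc.
Chain via Quarry Logistics SA → Ashford Manufacturing Inc. → Oakhollow Partners LP (R2): 93% × 73% × 17% × 26% = 3.000738% of Stonebridge Services GmbH.
Chain via Fairlane Group plc → Wildmere Shipping BV → Cobalt Ventures LLC (R2): 24% × 42% × 34% × 17% = 0.582624% of Stonebridge Services GmbH.
Aggregating (R3): 3.000738% + 0.582624% = 3.583362%.
3.583362% falls short of the 5% threshold by 1.416638 percentage points.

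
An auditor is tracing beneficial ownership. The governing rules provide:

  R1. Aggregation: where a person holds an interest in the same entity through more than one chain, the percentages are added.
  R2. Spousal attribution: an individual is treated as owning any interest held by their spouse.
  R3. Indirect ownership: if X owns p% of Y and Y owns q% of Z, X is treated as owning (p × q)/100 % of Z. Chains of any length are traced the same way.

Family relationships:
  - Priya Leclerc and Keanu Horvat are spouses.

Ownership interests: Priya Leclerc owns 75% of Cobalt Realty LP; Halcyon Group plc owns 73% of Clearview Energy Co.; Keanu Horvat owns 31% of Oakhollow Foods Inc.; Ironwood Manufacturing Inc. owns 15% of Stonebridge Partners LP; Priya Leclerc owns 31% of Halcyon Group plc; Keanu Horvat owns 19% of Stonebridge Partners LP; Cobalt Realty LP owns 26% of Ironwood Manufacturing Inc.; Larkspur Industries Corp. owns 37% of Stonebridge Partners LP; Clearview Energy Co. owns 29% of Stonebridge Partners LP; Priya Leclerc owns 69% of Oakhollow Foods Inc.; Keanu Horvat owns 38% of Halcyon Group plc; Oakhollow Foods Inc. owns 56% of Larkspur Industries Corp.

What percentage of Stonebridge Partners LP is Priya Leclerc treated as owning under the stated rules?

By spousal attribution (R2), Priya Leclerc is treated as also owning Keanu Horvat's interest in Halcyon Group plc, giving 31% + 38% = 69%.
By spousal attribution (R2), Priya Leclerc is treated as also owning Keanu Horvat's interest in Oakhollow Foods Inc, giving 69% + 31% = 100%.
By spousal attribution (R2), Priya Leclerc is treated as owning Keanu Horvat's 19% interest in Stonebridge Partners LP.
Chain via Halcyon Group plc → Clearview Energy Co. (R3): 69% × 73% × 29% = 14.6073% of Stonebridge Partners LP.
Chain via Oakhollow Foods Inc. → Larkspur Industries Corp. (R3): 100% × 56% × 37% = 20.72% of Stonebridge Partners LP.
Chain via Cobalt Realty LP → Ironwood Manufacturing Inc. (R3): 75% × 26% × 15% = 2.925% of Stonebridge Partners LP.
Direct interest in Stonebridge Partners LP: 19%.
Aggregating (R1): 14.6073% + 20.72% + 2.925% + 19% = 57.2523%.

57.2523%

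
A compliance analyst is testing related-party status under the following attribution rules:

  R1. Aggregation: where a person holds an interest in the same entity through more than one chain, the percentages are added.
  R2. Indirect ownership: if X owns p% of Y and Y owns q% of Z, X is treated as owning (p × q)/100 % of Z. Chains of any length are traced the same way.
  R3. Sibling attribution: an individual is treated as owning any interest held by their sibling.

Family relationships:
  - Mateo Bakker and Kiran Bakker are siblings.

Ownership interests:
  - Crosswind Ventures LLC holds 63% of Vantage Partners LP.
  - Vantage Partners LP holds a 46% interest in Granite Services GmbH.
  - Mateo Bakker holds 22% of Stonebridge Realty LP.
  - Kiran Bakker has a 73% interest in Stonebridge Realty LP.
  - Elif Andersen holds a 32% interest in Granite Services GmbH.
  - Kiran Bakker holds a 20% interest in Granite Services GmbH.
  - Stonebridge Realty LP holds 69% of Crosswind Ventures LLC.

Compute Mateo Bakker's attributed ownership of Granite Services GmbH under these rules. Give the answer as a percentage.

By sibling attribution (R3), Mateo Bakker is treated as also owning Kiran Bakker's interest in Stonebridge Realty LP, giving 22% + 73% = 95%.
By sibling attribution (R3), Mateo Bakker is treated as owning Kiran Bakker's 20% interest in Granite Services GmbH.
Chain via Stonebridge Realty LP → Crosswind Ventures LLC → Vantage Partners LP (R2): 95% × 69% × 63% × 46% = 18.99639% of Granite Services GmbH.
Direct interest in Granite Services GmbH: 20%.
Aggregating (R1): 18.99639% + 20% = 38.99639%.

38.99639%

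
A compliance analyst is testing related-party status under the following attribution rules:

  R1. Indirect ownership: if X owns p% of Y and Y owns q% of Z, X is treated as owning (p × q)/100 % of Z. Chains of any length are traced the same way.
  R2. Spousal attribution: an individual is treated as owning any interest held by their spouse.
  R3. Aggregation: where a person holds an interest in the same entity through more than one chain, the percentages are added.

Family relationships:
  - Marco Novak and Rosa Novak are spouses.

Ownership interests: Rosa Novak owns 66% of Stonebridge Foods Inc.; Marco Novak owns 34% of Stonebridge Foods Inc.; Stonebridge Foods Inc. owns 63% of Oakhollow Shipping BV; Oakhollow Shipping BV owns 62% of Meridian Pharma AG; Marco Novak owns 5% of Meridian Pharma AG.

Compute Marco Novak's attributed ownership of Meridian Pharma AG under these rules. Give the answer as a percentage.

44.06%

By spousal attribution (R2), Marco Novak is treated as also owning Rosa Novak's interest in Stonebridge Foods Inc, giving 34% + 66% = 100%.
Chain via Stonebridge Foods Inc. → Oakhollow Shipping BV (R1): 100% × 63% × 62% = 39.06% of Meridian Pharma AG.
Direct interest in Meridian Pharma AG: 5%.
Aggregating (R3): 39.06% + 5% = 44.06%.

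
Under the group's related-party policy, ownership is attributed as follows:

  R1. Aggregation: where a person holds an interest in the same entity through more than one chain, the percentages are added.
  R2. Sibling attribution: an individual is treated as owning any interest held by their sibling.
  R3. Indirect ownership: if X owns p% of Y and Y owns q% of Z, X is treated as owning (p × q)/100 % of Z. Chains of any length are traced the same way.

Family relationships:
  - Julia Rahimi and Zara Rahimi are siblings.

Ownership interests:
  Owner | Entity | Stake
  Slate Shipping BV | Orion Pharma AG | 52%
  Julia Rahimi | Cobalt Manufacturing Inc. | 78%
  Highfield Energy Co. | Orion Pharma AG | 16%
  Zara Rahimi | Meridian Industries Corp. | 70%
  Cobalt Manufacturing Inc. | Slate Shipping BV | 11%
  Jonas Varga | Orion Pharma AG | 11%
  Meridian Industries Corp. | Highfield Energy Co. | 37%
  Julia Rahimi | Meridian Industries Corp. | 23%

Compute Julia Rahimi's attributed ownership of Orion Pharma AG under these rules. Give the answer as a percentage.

9.9672%

By sibling attribution (R2), Julia Rahimi is treated as also owning Zara Rahimi's interest in Meridian Industries Corp, giving 23% + 70% = 93%.
Chain via Cobalt Manufacturing Inc. → Slate Shipping BV (R3): 78% × 11% × 52% = 4.4616% of Orion Pharma AG.
Chain via Meridian Industries Corp. → Highfield Energy Co. (R3): 93% × 37% × 16% = 5.5056% of Orion Pharma AG.
Aggregating (R1): 4.4616% + 5.5056% = 9.9672%.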